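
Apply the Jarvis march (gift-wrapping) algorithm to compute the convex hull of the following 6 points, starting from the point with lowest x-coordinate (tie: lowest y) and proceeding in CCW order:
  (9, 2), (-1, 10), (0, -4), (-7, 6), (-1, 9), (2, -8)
Hull (CCW) = [(-7, 6), (2, -8), (9, 2), (-1, 10)]

Jarvis march: at each step, from the current hull vertex p, select the next vertex q as the point such that every other point lies strictly to the left of (or on) the directed line p → q. (Equivalently: for every other point r, the cross product (q − p) × (r − p) ≥ 0.)
Starting point (lowest x, tie lowest y): (-7, 6). Wrap until returning to start. Resulting hull: (-7, 6), (2, -8), (9, 2), (-1, 10).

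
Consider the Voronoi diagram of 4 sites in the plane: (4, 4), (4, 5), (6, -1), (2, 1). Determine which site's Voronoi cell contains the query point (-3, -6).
Nearest site = (2, 1)

The Voronoi cell of site s contains exactly those query points closer to s than to any other site. Compute squared distances from q = (-3, -6) to each site:
  (2 − -3)² + (1 − -6)² = 74
  (6 − -3)² + (-1 − -6)² = 106
  (4 − -3)² + (4 − -6)² = 149
  (4 − -3)² + (5 − -6)² = 170
Minimum is attained by (2, 1), so q lies in its Voronoi cell.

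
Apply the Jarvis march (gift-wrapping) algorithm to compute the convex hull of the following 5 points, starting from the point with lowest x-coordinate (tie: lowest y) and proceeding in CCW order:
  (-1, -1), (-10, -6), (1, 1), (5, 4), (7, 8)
Hull (CCW) = [(-10, -6), (-1, -1), (5, 4), (7, 8)]

Jarvis march: at each step, from the current hull vertex p, select the next vertex q as the point such that every other point lies strictly to the left of (or on) the directed line p → q. (Equivalently: for every other point r, the cross product (q − p) × (r − p) ≥ 0.)
Starting point (lowest x, tie lowest y): (-10, -6). Wrap until returning to start. Resulting hull: (-10, -6), (-1, -1), (5, 4), (7, 8).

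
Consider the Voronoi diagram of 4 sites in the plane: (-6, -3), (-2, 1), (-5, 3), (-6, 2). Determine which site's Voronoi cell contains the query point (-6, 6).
Nearest site = (-5, 3)

The Voronoi cell of site s contains exactly those query points closer to s than to any other site. Compute squared distances from q = (-6, 6) to each site:
  (-5 − -6)² + (3 − 6)² = 10
  (-6 − -6)² + (2 − 6)² = 16
  (-2 − -6)² + (1 − 6)² = 41
  (-6 − -6)² + (-3 − 6)² = 81
Minimum is attained by (-5, 3), so q lies in its Voronoi cell.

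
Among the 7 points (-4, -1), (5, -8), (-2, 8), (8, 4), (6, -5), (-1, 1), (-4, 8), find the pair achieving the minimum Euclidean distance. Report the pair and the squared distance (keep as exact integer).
Pair = ((-2, 8), (-4, 8)); squared distance = 4

Compute all C(7, 2) = 21 pairwise squared distances (x_i − x_j)² + (y_i − y_j)². The minimum is 4, attained by the pair ((-2, 8), (-4, 8)).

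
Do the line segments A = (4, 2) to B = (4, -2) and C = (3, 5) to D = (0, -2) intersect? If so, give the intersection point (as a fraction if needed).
No (intersection of containing lines falls outside at least one segment)

Parametrize and solve: t = -4/3, s = -1/3. At least one of these is outside [0, 1], so the segments do not intersect.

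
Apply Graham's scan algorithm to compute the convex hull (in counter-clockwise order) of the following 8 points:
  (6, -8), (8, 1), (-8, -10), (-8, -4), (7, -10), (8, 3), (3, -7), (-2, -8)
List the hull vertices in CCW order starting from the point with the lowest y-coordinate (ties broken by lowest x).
Hull (CCW) = [(-8, -10), (7, -10), (8, 1), (8, 3), (-8, -4)]

Graham scan procedure:
  1. Find the pivot p₀ = point with lowest y (tie → lowest x): (-8, -10).
  2. Sort the remaining points by polar angle around p₀.
  3. Walk through sorted points, maintaining a stack; pop the top while the last three entries make a non-left turn (cross product ≤ 0).
  4. Final stack is the convex hull in CCW order: (-8, -10), (7, -10), (8, 1), (8, 3), (-8, -4).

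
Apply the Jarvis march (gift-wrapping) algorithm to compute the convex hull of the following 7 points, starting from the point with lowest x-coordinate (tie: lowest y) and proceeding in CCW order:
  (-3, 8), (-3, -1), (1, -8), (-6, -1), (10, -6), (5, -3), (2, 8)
Hull (CCW) = [(-6, -1), (1, -8), (10, -6), (2, 8), (-3, 8)]

Jarvis march: at each step, from the current hull vertex p, select the next vertex q as the point such that every other point lies strictly to the left of (or on) the directed line p → q. (Equivalently: for every other point r, the cross product (q − p) × (r − p) ≥ 0.)
Starting point (lowest x, tie lowest y): (-6, -1). Wrap until returning to start. Resulting hull: (-6, -1), (1, -8), (10, -6), (2, 8), (-3, 8).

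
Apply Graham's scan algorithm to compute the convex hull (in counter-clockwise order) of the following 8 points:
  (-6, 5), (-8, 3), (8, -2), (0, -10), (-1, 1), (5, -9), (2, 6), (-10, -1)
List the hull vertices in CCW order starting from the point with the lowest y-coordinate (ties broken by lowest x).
Hull (CCW) = [(0, -10), (5, -9), (8, -2), (2, 6), (-6, 5), (-8, 3), (-10, -1)]

Graham scan procedure:
  1. Find the pivot p₀ = point with lowest y (tie → lowest x): (0, -10).
  2. Sort the remaining points by polar angle around p₀.
  3. Walk through sorted points, maintaining a stack; pop the top while the last three entries make a non-left turn (cross product ≤ 0).
  4. Final stack is the convex hull in CCW order: (0, -10), (5, -9), (8, -2), (2, 6), (-6, 5), (-8, 3), (-10, -1).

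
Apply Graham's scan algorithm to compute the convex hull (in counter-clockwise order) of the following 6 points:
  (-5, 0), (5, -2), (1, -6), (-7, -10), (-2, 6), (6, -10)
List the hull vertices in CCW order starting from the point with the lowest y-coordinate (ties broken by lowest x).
Hull (CCW) = [(-7, -10), (6, -10), (5, -2), (-2, 6), (-5, 0)]

Graham scan procedure:
  1. Find the pivot p₀ = point with lowest y (tie → lowest x): (-7, -10).
  2. Sort the remaining points by polar angle around p₀.
  3. Walk through sorted points, maintaining a stack; pop the top while the last three entries make a non-left turn (cross product ≤ 0).
  4. Final stack is the convex hull in CCW order: (-7, -10), (6, -10), (5, -2), (-2, 6), (-5, 0).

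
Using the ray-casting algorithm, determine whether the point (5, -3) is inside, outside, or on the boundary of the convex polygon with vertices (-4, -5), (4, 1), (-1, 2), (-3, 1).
The point (5, -3) lies strictly outside the polygon

Cast a horizontal ray to the right from the query point and count how many polygon edges it crosses (each edge strictly once or zero times, handled with the usual half-open convention). 
Parity of crossings → even ⇒ outside.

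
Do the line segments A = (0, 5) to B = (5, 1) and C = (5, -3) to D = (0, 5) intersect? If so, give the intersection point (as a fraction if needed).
Yes; intersection at (0, 5) (t = 0 on AB, s = 1 on CD)

Parametrize AB as A + t(B − A) = (0 + 5 t, 5 + -4 t) and CD as C + s(D − C) = (5 + -5 s, -3 + 8 s). Solve the linear system for (t, s). Determinant = -20 ≠ 0, so a unique intersection of the containing lines exists. Solution: t = 0, s = 1 — both in [0, 1], so the segments cross. Intersection point: (0, 5).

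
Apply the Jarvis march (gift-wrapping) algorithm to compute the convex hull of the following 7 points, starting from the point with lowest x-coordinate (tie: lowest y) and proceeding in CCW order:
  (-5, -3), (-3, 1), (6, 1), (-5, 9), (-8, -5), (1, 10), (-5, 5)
Hull (CCW) = [(-8, -5), (6, 1), (1, 10), (-5, 9)]

Jarvis march: at each step, from the current hull vertex p, select the next vertex q as the point such that every other point lies strictly to the left of (or on) the directed line p → q. (Equivalently: for every other point r, the cross product (q − p) × (r − p) ≥ 0.)
Starting point (lowest x, tie lowest y): (-8, -5). Wrap until returning to start. Resulting hull: (-8, -5), (6, 1), (1, 10), (-5, 9).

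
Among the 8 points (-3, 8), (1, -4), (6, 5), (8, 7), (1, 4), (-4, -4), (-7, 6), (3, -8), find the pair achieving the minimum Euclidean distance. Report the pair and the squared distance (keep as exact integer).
Pair = ((6, 5), (8, 7)); squared distance = 8

Compute all C(8, 2) = 28 pairwise squared distances (x_i − x_j)² + (y_i − y_j)². The minimum is 8, attained by the pair ((6, 5), (8, 7)).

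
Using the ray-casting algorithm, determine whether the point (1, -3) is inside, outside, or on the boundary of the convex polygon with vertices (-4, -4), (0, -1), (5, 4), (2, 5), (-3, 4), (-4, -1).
The point (1, -3) lies strictly outside the polygon

Cast a horizontal ray to the right from the query point and count how many polygon edges it crosses (each edge strictly once or zero times, handled with the usual half-open convention). 
Parity of crossings → even ⇒ outside.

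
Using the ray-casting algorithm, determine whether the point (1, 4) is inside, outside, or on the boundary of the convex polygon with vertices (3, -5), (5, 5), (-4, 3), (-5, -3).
The point (1, 4) lies strictly inside the polygon

Cast a horizontal ray to the right from the query point and count how many polygon edges it crosses (each edge strictly once or zero times, handled with the usual half-open convention). 
Parity of crossings → odd ⇒ inside.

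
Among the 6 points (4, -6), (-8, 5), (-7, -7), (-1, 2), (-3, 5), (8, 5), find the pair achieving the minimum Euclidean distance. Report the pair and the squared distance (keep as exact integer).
Pair = ((-1, 2), (-3, 5)); squared distance = 13

Compute all C(6, 2) = 15 pairwise squared distances (x_i − x_j)² + (y_i − y_j)². The minimum is 13, attained by the pair ((-1, 2), (-3, 5)).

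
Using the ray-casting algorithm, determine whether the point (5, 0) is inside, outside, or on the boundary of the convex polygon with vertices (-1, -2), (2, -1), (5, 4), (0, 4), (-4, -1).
The point (5, 0) lies strictly outside the polygon

Cast a horizontal ray to the right from the query point and count how many polygon edges it crosses (each edge strictly once or zero times, handled with the usual half-open convention). 
Parity of crossings → even ⇒ outside.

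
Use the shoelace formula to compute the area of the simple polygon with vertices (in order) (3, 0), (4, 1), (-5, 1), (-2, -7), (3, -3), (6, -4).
Area = 47

Shoelace formula: Area = (1/2) |Σ_i (x_i · y_{i+1} − x_{i+1} · y_i)| (indices mod n). Compute each cross term:
  (3)(1) − (4)(0) = 3
  (4)(1) − (-5)(1) = 9
  (-5)(-7) − (-2)(1) = 37
  (-2)(-3) − (3)(-7) = 27
  (3)(-4) − (6)(-3) = 6
  (6)(0) − (3)(-4) = 12
Sum = 94, so (signed) Area = 94/2 = 47, |Area| = 47.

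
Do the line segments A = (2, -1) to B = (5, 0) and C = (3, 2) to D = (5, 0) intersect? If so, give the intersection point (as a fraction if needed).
Yes; intersection at (5, 0) (t = 1 on AB, s = 1 on CD)

Parametrize AB as A + t(B − A) = (2 + 3 t, -1 + 1 t) and CD as C + s(D − C) = (3 + 2 s, 2 + -2 s). Solve the linear system for (t, s). Determinant = 8 ≠ 0, so a unique intersection of the containing lines exists. Solution: t = 1, s = 1 — both in [0, 1], so the segments cross. Intersection point: (5, 0).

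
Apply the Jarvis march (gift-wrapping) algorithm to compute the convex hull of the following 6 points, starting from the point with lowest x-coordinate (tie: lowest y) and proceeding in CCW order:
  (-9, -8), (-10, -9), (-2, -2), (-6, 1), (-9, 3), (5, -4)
Hull (CCW) = [(-10, -9), (5, -4), (-9, 3)]

Jarvis march: at each step, from the current hull vertex p, select the next vertex q as the point such that every other point lies strictly to the left of (or on) the directed line p → q. (Equivalently: for every other point r, the cross product (q − p) × (r − p) ≥ 0.)
Starting point (lowest x, tie lowest y): (-10, -9). Wrap until returning to start. Resulting hull: (-10, -9), (5, -4), (-9, 3).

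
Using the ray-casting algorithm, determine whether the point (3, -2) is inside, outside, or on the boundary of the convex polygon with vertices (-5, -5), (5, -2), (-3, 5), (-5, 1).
The point (3, -2) lies strictly inside the polygon

Cast a horizontal ray to the right from the query point and count how many polygon edges it crosses (each edge strictly once or zero times, handled with the usual half-open convention). 
Parity of crossings → odd ⇒ inside.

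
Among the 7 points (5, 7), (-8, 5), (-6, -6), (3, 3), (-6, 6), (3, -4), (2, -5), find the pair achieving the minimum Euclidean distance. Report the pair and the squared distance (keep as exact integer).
Pair = ((3, -4), (2, -5)); squared distance = 2

Compute all C(7, 2) = 21 pairwise squared distances (x_i − x_j)² + (y_i − y_j)². The minimum is 2, attained by the pair ((3, -4), (2, -5)).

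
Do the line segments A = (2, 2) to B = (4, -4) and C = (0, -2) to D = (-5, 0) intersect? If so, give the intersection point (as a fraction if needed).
No (intersection of containing lines falls outside at least one segment)

Parametrize and solve: t = 12/13, s = -10/13. At least one of these is outside [0, 1], so the segments do not intersect.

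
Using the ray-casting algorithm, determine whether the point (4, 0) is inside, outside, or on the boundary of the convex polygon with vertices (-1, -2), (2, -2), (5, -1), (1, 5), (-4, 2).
The point (4, 0) lies strictly inside the polygon

Cast a horizontal ray to the right from the query point and count how many polygon edges it crosses (each edge strictly once or zero times, handled with the usual half-open convention). 
Parity of crossings → odd ⇒ inside.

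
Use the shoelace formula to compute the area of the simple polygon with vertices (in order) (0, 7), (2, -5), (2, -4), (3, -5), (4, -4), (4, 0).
Area = 21

Shoelace formula: Area = (1/2) |Σ_i (x_i · y_{i+1} − x_{i+1} · y_i)| (indices mod n). Compute each cross term:
  (0)(-5) − (2)(7) = -14
  (2)(-4) − (2)(-5) = 2
  (2)(-5) − (3)(-4) = 2
  (3)(-4) − (4)(-5) = 8
  (4)(0) − (4)(-4) = 16
  (4)(7) − (0)(0) = 28
Sum = 42, so (signed) Area = 42/2 = 21, |Area| = 21.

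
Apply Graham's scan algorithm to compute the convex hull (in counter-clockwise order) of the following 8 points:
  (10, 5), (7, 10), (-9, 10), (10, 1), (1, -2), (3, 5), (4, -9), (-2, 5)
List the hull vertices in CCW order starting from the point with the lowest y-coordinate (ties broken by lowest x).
Hull (CCW) = [(4, -9), (10, 1), (10, 5), (7, 10), (-9, 10)]

Graham scan procedure:
  1. Find the pivot p₀ = point with lowest y (tie → lowest x): (4, -9).
  2. Sort the remaining points by polar angle around p₀.
  3. Walk through sorted points, maintaining a stack; pop the top while the last three entries make a non-left turn (cross product ≤ 0).
  4. Final stack is the convex hull in CCW order: (4, -9), (10, 1), (10, 5), (7, 10), (-9, 10).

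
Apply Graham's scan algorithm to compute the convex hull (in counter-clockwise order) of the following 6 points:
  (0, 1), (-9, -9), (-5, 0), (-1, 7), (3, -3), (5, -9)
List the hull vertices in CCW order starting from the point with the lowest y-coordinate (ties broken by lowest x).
Hull (CCW) = [(-9, -9), (5, -9), (3, -3), (-1, 7), (-5, 0)]

Graham scan procedure:
  1. Find the pivot p₀ = point with lowest y (tie → lowest x): (-9, -9).
  2. Sort the remaining points by polar angle around p₀.
  3. Walk through sorted points, maintaining a stack; pop the top while the last three entries make a non-left turn (cross product ≤ 0).
  4. Final stack is the convex hull in CCW order: (-9, -9), (5, -9), (3, -3), (-1, 7), (-5, 0).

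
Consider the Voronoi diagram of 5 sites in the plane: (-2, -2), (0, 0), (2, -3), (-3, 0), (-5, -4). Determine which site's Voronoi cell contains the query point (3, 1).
Nearest site = (0, 0)

The Voronoi cell of site s contains exactly those query points closer to s than to any other site. Compute squared distances from q = (3, 1) to each site:
  (0 − 3)² + (0 − 1)² = 10
  (2 − 3)² + (-3 − 1)² = 17
  (-2 − 3)² + (-2 − 1)² = 34
  (-3 − 3)² + (0 − 1)² = 37
  (-5 − 3)² + (-4 − 1)² = 89
Minimum is attained by (0, 0), so q lies in its Voronoi cell.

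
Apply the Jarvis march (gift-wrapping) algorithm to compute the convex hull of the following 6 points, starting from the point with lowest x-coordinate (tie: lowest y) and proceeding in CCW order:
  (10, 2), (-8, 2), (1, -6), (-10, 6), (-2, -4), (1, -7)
Hull (CCW) = [(-10, 6), (-8, 2), (1, -7), (10, 2)]

Jarvis march: at each step, from the current hull vertex p, select the next vertex q as the point such that every other point lies strictly to the left of (or on) the directed line p → q. (Equivalently: for every other point r, the cross product (q − p) × (r − p) ≥ 0.)
Starting point (lowest x, tie lowest y): (-10, 6). Wrap until returning to start. Resulting hull: (-10, 6), (-8, 2), (1, -7), (10, 2).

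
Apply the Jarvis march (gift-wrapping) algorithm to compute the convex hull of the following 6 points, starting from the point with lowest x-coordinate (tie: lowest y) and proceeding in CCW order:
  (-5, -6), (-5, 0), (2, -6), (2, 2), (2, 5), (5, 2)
Hull (CCW) = [(-5, -6), (2, -6), (5, 2), (2, 5), (-5, 0)]

Jarvis march: at each step, from the current hull vertex p, select the next vertex q as the point such that every other point lies strictly to the left of (or on) the directed line p → q. (Equivalently: for every other point r, the cross product (q − p) × (r − p) ≥ 0.)
Starting point (lowest x, tie lowest y): (-5, -6). Wrap until returning to start. Resulting hull: (-5, -6), (2, -6), (5, 2), (2, 5), (-5, 0).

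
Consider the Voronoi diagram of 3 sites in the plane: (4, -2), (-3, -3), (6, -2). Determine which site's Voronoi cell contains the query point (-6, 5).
Nearest site = (-3, -3)

The Voronoi cell of site s contains exactly those query points closer to s than to any other site. Compute squared distances from q = (-6, 5) to each site:
  (-3 − -6)² + (-3 − 5)² = 73
  (4 − -6)² + (-2 − 5)² = 149
  (6 − -6)² + (-2 − 5)² = 193
Minimum is attained by (-3, -3), so q lies in its Voronoi cell.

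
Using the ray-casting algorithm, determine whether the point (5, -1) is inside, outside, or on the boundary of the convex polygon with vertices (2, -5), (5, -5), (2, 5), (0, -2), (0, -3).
The point (5, -1) lies strictly outside the polygon

Cast a horizontal ray to the right from the query point and count how many polygon edges it crosses (each edge strictly once or zero times, handled with the usual half-open convention). 
Parity of crossings → even ⇒ outside.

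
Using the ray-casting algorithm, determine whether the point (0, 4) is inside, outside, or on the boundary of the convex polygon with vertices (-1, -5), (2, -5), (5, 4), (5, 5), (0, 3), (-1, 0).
The point (0, 4) lies strictly outside the polygon

Cast a horizontal ray to the right from the query point and count how many polygon edges it crosses (each edge strictly once or zero times, handled with the usual half-open convention). 
Parity of crossings → even ⇒ outside.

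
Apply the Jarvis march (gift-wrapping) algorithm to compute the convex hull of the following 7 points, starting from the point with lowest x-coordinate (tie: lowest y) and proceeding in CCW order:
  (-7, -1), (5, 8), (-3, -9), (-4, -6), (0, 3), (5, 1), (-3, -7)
Hull (CCW) = [(-7, -1), (-3, -9), (5, 1), (5, 8)]

Jarvis march: at each step, from the current hull vertex p, select the next vertex q as the point such that every other point lies strictly to the left of (or on) the directed line p → q. (Equivalently: for every other point r, the cross product (q − p) × (r − p) ≥ 0.)
Starting point (lowest x, tie lowest y): (-7, -1). Wrap until returning to start. Resulting hull: (-7, -1), (-3, -9), (5, 1), (5, 8).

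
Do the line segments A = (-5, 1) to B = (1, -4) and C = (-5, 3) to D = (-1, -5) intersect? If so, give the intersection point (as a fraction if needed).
Yes; intersection at (-23/7, -3/7) (t = 2/7 on AB, s = 3/7 on CD)

Parametrize AB as A + t(B − A) = (-5 + 6 t, 1 + -5 t) and CD as C + s(D − C) = (-5 + 4 s, 3 + -8 s). Solve the linear system for (t, s). Determinant = 28 ≠ 0, so a unique intersection of the containing lines exists. Solution: t = 2/7, s = 3/7 — both in [0, 1], so the segments cross. Intersection point: (-23/7, -3/7).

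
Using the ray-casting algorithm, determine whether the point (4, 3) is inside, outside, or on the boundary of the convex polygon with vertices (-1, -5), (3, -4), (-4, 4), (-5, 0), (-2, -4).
The point (4, 3) lies strictly outside the polygon

Cast a horizontal ray to the right from the query point and count how many polygon edges it crosses (each edge strictly once or zero times, handled with the usual half-open convention). 
Parity of crossings → even ⇒ outside.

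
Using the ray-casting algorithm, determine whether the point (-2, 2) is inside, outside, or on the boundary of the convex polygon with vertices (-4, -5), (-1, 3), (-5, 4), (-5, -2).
The point (-2, 2) lies strictly inside the polygon

Cast a horizontal ray to the right from the query point and count how many polygon edges it crosses (each edge strictly once or zero times, handled with the usual half-open convention). 
Parity of crossings → odd ⇒ inside.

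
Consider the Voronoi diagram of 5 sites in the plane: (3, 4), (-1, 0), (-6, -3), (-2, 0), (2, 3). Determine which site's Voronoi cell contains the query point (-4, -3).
Nearest site = (-6, -3)

The Voronoi cell of site s contains exactly those query points closer to s than to any other site. Compute squared distances from q = (-4, -3) to each site:
  (-6 − -4)² + (-3 − -3)² = 4
  (-2 − -4)² + (0 − -3)² = 13
  (-1 − -4)² + (0 − -3)² = 18
  (2 − -4)² + (3 − -3)² = 72
  (3 − -4)² + (4 − -3)² = 98
Minimum is attained by (-6, -3), so q lies in its Voronoi cell.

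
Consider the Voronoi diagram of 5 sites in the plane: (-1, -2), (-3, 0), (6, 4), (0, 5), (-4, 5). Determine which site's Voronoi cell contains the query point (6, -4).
Nearest site = (-1, -2)

The Voronoi cell of site s contains exactly those query points closer to s than to any other site. Compute squared distances from q = (6, -4) to each site:
  (-1 − 6)² + (-2 − -4)² = 53
  (6 − 6)² + (4 − -4)² = 64
  (-3 − 6)² + (0 − -4)² = 97
  (0 − 6)² + (5 − -4)² = 117
  (-4 − 6)² + (5 − -4)² = 181
Minimum is attained by (-1, -2), so q lies in its Voronoi cell.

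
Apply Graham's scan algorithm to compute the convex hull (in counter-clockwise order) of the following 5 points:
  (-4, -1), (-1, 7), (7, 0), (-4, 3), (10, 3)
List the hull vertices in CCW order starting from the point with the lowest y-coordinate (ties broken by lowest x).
Hull (CCW) = [(-4, -1), (7, 0), (10, 3), (-1, 7), (-4, 3)]

Graham scan procedure:
  1. Find the pivot p₀ = point with lowest y (tie → lowest x): (-4, -1).
  2. Sort the remaining points by polar angle around p₀.
  3. Walk through sorted points, maintaining a stack; pop the top while the last three entries make a non-left turn (cross product ≤ 0).
  4. Final stack is the convex hull in CCW order: (-4, -1), (7, 0), (10, 3), (-1, 7), (-4, 3).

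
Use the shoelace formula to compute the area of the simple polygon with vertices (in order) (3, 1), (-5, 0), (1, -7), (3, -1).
Area = 33

Shoelace formula: Area = (1/2) |Σ_i (x_i · y_{i+1} − x_{i+1} · y_i)| (indices mod n). Compute each cross term:
  (3)(0) − (-5)(1) = 5
  (-5)(-7) − (1)(0) = 35
  (1)(-1) − (3)(-7) = 20
  (3)(1) − (3)(-1) = 6
Sum = 66, so (signed) Area = 66/2 = 33, |Area| = 33.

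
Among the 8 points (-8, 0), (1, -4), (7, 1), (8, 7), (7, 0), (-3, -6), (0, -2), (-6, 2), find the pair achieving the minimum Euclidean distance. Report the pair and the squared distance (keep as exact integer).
Pair = ((7, 1), (7, 0)); squared distance = 1

Compute all C(8, 2) = 28 pairwise squared distances (x_i − x_j)² + (y_i − y_j)². The minimum is 1, attained by the pair ((7, 1), (7, 0)).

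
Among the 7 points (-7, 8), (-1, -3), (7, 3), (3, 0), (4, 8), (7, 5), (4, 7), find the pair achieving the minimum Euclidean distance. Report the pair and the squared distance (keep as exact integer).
Pair = ((4, 8), (4, 7)); squared distance = 1

Compute all C(7, 2) = 21 pairwise squared distances (x_i − x_j)² + (y_i − y_j)². The minimum is 1, attained by the pair ((4, 8), (4, 7)).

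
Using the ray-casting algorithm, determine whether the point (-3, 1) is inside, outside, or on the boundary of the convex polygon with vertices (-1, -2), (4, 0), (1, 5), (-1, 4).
The point (-3, 1) lies strictly outside the polygon

Cast a horizontal ray to the right from the query point and count how many polygon edges it crosses (each edge strictly once or zero times, handled with the usual half-open convention). 
Parity of crossings → even ⇒ outside.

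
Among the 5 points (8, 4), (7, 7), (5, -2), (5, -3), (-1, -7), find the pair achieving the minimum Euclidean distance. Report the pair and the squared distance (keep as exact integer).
Pair = ((5, -2), (5, -3)); squared distance = 1

Compute all C(5, 2) = 10 pairwise squared distances (x_i − x_j)² + (y_i − y_j)². The minimum is 1, attained by the pair ((5, -2), (5, -3)).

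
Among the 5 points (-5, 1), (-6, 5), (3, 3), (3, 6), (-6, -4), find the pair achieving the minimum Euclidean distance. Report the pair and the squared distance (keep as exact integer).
Pair = ((3, 3), (3, 6)); squared distance = 9

Compute all C(5, 2) = 10 pairwise squared distances (x_i − x_j)² + (y_i − y_j)². The minimum is 9, attained by the pair ((3, 3), (3, 6)).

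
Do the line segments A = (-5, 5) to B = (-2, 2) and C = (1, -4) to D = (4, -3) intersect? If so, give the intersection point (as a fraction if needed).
No (intersection of containing lines falls outside at least one segment)

Parametrize and solve: t = 11/4, s = 3/4. At least one of these is outside [0, 1], so the segments do not intersect.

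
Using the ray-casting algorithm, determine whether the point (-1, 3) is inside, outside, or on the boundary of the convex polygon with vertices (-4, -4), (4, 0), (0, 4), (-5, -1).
The point (-1, 3) lies on the polygon boundary

Boundary check: the query satisfies the collinearity and bounding-box conditions for some polygon edge, so it lies exactly on the boundary.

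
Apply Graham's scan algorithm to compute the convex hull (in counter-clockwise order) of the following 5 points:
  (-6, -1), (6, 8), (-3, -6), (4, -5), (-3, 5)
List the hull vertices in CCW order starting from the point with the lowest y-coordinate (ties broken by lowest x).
Hull (CCW) = [(-3, -6), (4, -5), (6, 8), (-3, 5), (-6, -1)]

Graham scan procedure:
  1. Find the pivot p₀ = point with lowest y (tie → lowest x): (-3, -6).
  2. Sort the remaining points by polar angle around p₀.
  3. Walk through sorted points, maintaining a stack; pop the top while the last three entries make a non-left turn (cross product ≤ 0).
  4. Final stack is the convex hull in CCW order: (-3, -6), (4, -5), (6, 8), (-3, 5), (-6, -1).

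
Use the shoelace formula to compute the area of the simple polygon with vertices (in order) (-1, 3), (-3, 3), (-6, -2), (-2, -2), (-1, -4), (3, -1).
Area = 65/2

Shoelace formula: Area = (1/2) |Σ_i (x_i · y_{i+1} − x_{i+1} · y_i)| (indices mod n). Compute each cross term:
  (-1)(3) − (-3)(3) = 6
  (-3)(-2) − (-6)(3) = 24
  (-6)(-2) − (-2)(-2) = 8
  (-2)(-4) − (-1)(-2) = 6
  (-1)(-1) − (3)(-4) = 13
  (3)(3) − (-1)(-1) = 8
Sum = 65, so (signed) Area = 65/2 = 65/2, |Area| = 65/2.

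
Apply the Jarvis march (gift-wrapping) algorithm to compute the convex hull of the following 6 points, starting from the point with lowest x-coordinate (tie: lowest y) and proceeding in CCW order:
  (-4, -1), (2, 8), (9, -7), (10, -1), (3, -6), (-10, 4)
Hull (CCW) = [(-10, 4), (-4, -1), (3, -6), (9, -7), (10, -1), (2, 8)]

Jarvis march: at each step, from the current hull vertex p, select the next vertex q as the point such that every other point lies strictly to the left of (or on) the directed line p → q. (Equivalently: for every other point r, the cross product (q − p) × (r − p) ≥ 0.)
Starting point (lowest x, tie lowest y): (-10, 4). Wrap until returning to start. Resulting hull: (-10, 4), (-4, -1), (3, -6), (9, -7), (10, -1), (2, 8).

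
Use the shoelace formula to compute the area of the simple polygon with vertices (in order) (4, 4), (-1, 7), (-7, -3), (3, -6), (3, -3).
Area = 84

Shoelace formula: Area = (1/2) |Σ_i (x_i · y_{i+1} − x_{i+1} · y_i)| (indices mod n). Compute each cross term:
  (4)(7) − (-1)(4) = 32
  (-1)(-3) − (-7)(7) = 52
  (-7)(-6) − (3)(-3) = 51
  (3)(-3) − (3)(-6) = 9
  (3)(4) − (4)(-3) = 24
Sum = 168, so (signed) Area = 168/2 = 84, |Area| = 84.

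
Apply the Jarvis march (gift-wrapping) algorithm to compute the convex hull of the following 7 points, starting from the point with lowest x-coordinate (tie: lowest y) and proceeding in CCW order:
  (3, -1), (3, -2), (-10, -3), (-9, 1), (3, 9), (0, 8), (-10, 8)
Hull (CCW) = [(-10, -3), (3, -2), (3, 9), (-10, 8)]

Jarvis march: at each step, from the current hull vertex p, select the next vertex q as the point such that every other point lies strictly to the left of (or on) the directed line p → q. (Equivalently: for every other point r, the cross product (q − p) × (r − p) ≥ 0.)
Starting point (lowest x, tie lowest y): (-10, -3). Wrap until returning to start. Resulting hull: (-10, -3), (3, -2), (3, 9), (-10, 8).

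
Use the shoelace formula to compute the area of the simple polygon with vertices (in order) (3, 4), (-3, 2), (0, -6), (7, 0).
Area = 53

Shoelace formula: Area = (1/2) |Σ_i (x_i · y_{i+1} − x_{i+1} · y_i)| (indices mod n). Compute each cross term:
  (3)(2) − (-3)(4) = 18
  (-3)(-6) − (0)(2) = 18
  (0)(0) − (7)(-6) = 42
  (7)(4) − (3)(0) = 28
Sum = 106, so (signed) Area = 106/2 = 53, |Area| = 53.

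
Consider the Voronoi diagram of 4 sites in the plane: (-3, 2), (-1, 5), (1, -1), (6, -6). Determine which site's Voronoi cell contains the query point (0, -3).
Nearest site = (1, -1)

The Voronoi cell of site s contains exactly those query points closer to s than to any other site. Compute squared distances from q = (0, -3) to each site:
  (1 − 0)² + (-1 − -3)² = 5
  (-3 − 0)² + (2 − -3)² = 34
  (6 − 0)² + (-6 − -3)² = 45
  (-1 − 0)² + (5 − -3)² = 65
Minimum is attained by (1, -1), so q lies in its Voronoi cell.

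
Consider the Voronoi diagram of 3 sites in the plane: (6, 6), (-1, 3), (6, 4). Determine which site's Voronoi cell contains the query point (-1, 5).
Nearest site = (-1, 3)

The Voronoi cell of site s contains exactly those query points closer to s than to any other site. Compute squared distances from q = (-1, 5) to each site:
  (-1 − -1)² + (3 − 5)² = 4
  (6 − -1)² + (4 − 5)² = 50
  (6 − -1)² + (6 − 5)² = 50
Minimum is attained by (-1, 3), so q lies in its Voronoi cell.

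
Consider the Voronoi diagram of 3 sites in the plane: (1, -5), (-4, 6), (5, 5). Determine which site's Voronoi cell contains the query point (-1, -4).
Nearest site = (1, -5)

The Voronoi cell of site s contains exactly those query points closer to s than to any other site. Compute squared distances from q = (-1, -4) to each site:
  (1 − -1)² + (-5 − -4)² = 5
  (-4 − -1)² + (6 − -4)² = 109
  (5 − -1)² + (5 − -4)² = 117
Minimum is attained by (1, -5), so q lies in its Voronoi cell.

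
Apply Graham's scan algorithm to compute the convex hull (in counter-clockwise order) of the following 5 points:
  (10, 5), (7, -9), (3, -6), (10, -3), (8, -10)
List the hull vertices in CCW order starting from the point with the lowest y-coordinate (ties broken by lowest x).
Hull (CCW) = [(8, -10), (10, -3), (10, 5), (3, -6)]

Graham scan procedure:
  1. Find the pivot p₀ = point with lowest y (tie → lowest x): (8, -10).
  2. Sort the remaining points by polar angle around p₀.
  3. Walk through sorted points, maintaining a stack; pop the top while the last three entries make a non-left turn (cross product ≤ 0).
  4. Final stack is the convex hull in CCW order: (8, -10), (10, -3), (10, 5), (3, -6).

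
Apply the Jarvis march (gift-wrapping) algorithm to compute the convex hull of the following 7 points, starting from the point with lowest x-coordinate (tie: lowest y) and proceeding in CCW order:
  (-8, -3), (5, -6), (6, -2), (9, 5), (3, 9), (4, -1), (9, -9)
Hull (CCW) = [(-8, -3), (9, -9), (9, 5), (3, 9)]

Jarvis march: at each step, from the current hull vertex p, select the next vertex q as the point such that every other point lies strictly to the left of (or on) the directed line p → q. (Equivalently: for every other point r, the cross product (q − p) × (r − p) ≥ 0.)
Starting point (lowest x, tie lowest y): (-8, -3). Wrap until returning to start. Resulting hull: (-8, -3), (9, -9), (9, 5), (3, 9).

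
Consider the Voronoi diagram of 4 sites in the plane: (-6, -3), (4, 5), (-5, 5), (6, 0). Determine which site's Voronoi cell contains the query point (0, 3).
Nearest site = (4, 5)

The Voronoi cell of site s contains exactly those query points closer to s than to any other site. Compute squared distances from q = (0, 3) to each site:
  (4 − 0)² + (5 − 3)² = 20
  (-5 − 0)² + (5 − 3)² = 29
  (6 − 0)² + (0 − 3)² = 45
  (-6 − 0)² + (-3 − 3)² = 72
Minimum is attained by (4, 5), so q lies in its Voronoi cell.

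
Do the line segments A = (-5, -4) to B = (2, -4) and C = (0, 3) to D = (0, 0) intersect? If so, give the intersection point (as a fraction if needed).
No (intersection of containing lines falls outside at least one segment)

Parametrize and solve: t = 5/7, s = 7/3. At least one of these is outside [0, 1], so the segments do not intersect.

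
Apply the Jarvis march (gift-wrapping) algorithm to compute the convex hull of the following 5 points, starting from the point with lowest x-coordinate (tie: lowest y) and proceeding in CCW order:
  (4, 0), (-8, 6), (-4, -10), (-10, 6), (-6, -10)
Hull (CCW) = [(-10, 6), (-6, -10), (-4, -10), (4, 0), (-8, 6)]

Jarvis march: at each step, from the current hull vertex p, select the next vertex q as the point such that every other point lies strictly to the left of (or on) the directed line p → q. (Equivalently: for every other point r, the cross product (q − p) × (r − p) ≥ 0.)
Starting point (lowest x, tie lowest y): (-10, 6). Wrap until returning to start. Resulting hull: (-10, 6), (-6, -10), (-4, -10), (4, 0), (-8, 6).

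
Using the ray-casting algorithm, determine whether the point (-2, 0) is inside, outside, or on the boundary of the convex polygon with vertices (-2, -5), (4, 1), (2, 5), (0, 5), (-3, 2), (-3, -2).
The point (-2, 0) lies strictly inside the polygon

Cast a horizontal ray to the right from the query point and count how many polygon edges it crosses (each edge strictly once or zero times, handled with the usual half-open convention). 
Parity of crossings → odd ⇒ inside.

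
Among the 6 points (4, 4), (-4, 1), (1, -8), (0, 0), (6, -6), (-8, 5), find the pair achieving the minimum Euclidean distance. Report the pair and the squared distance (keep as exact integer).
Pair = ((-4, 1), (0, 0)); squared distance = 17

Compute all C(6, 2) = 15 pairwise squared distances (x_i − x_j)² + (y_i − y_j)². The minimum is 17, attained by the pair ((-4, 1), (0, 0)).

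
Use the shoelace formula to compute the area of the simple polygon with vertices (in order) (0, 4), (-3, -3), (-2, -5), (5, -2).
Area = 35

Shoelace formula: Area = (1/2) |Σ_i (x_i · y_{i+1} − x_{i+1} · y_i)| (indices mod n). Compute each cross term:
  (0)(-3) − (-3)(4) = 12
  (-3)(-5) − (-2)(-3) = 9
  (-2)(-2) − (5)(-5) = 29
  (5)(4) − (0)(-2) = 20
Sum = 70, so (signed) Area = 70/2 = 35, |Area| = 35.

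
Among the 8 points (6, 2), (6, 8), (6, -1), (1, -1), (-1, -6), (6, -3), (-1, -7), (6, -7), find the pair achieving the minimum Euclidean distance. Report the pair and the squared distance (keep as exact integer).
Pair = ((-1, -6), (-1, -7)); squared distance = 1

Compute all C(8, 2) = 28 pairwise squared distances (x_i − x_j)² + (y_i − y_j)². The minimum is 1, attained by the pair ((-1, -6), (-1, -7)).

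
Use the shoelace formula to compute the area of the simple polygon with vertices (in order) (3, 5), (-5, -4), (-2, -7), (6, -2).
Area = 61

Shoelace formula: Area = (1/2) |Σ_i (x_i · y_{i+1} − x_{i+1} · y_i)| (indices mod n). Compute each cross term:
  (3)(-4) − (-5)(5) = 13
  (-5)(-7) − (-2)(-4) = 27
  (-2)(-2) − (6)(-7) = 46
  (6)(5) − (3)(-2) = 36
Sum = 122, so (signed) Area = 122/2 = 61, |Area| = 61.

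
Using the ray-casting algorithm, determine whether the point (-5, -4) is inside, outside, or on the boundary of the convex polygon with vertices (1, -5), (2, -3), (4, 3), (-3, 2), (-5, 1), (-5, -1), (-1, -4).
The point (-5, -4) lies strictly outside the polygon

Cast a horizontal ray to the right from the query point and count how many polygon edges it crosses (each edge strictly once or zero times, handled with the usual half-open convention). 
Parity of crossings → even ⇒ outside.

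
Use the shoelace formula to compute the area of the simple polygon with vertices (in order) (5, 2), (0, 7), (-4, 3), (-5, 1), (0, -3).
Area = 52

Shoelace formula: Area = (1/2) |Σ_i (x_i · y_{i+1} − x_{i+1} · y_i)| (indices mod n). Compute each cross term:
  (5)(7) − (0)(2) = 35
  (0)(3) − (-4)(7) = 28
  (-4)(1) − (-5)(3) = 11
  (-5)(-3) − (0)(1) = 15
  (0)(2) − (5)(-3) = 15
Sum = 104, so (signed) Area = 104/2 = 52, |Area| = 52.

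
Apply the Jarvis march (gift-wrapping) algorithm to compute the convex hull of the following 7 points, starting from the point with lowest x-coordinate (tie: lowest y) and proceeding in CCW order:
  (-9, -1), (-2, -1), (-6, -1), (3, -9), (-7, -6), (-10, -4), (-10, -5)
Hull (CCW) = [(-10, -5), (-7, -6), (3, -9), (-2, -1), (-9, -1), (-10, -4)]

Jarvis march: at each step, from the current hull vertex p, select the next vertex q as the point such that every other point lies strictly to the left of (or on) the directed line p → q. (Equivalently: for every other point r, the cross product (q − p) × (r − p) ≥ 0.)
Starting point (lowest x, tie lowest y): (-10, -5). Wrap until returning to start. Resulting hull: (-10, -5), (-7, -6), (3, -9), (-2, -1), (-9, -1), (-10, -4).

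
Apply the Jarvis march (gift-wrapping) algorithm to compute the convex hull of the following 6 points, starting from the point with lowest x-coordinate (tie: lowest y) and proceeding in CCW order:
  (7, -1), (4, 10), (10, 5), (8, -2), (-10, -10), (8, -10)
Hull (CCW) = [(-10, -10), (8, -10), (10, 5), (4, 10)]

Jarvis march: at each step, from the current hull vertex p, select the next vertex q as the point such that every other point lies strictly to the left of (or on) the directed line p → q. (Equivalently: for every other point r, the cross product (q − p) × (r − p) ≥ 0.)
Starting point (lowest x, tie lowest y): (-10, -10). Wrap until returning to start. Resulting hull: (-10, -10), (8, -10), (10, 5), (4, 10).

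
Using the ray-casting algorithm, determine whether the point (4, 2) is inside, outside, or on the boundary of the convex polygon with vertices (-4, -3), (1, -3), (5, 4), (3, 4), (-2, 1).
The point (4, 2) lies strictly outside the polygon

Cast a horizontal ray to the right from the query point and count how many polygon edges it crosses (each edge strictly once or zero times, handled with the usual half-open convention). 
Parity of crossings → even ⇒ outside.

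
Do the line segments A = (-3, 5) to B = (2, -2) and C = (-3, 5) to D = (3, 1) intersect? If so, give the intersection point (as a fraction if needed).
Yes; intersection at (-3, 5) (t = 0 on AB, s = 0 on CD)

Parametrize AB as A + t(B − A) = (-3 + 5 t, 5 + -7 t) and CD as C + s(D − C) = (-3 + 6 s, 5 + -4 s). Solve the linear system for (t, s). Determinant = -22 ≠ 0, so a unique intersection of the containing lines exists. Solution: t = 0, s = 0 — both in [0, 1], so the segments cross. Intersection point: (-3, 5).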